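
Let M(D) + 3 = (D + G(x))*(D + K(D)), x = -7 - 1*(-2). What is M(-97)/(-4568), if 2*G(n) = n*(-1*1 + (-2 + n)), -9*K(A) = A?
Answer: -59725/41112 ≈ -1.4527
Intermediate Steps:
K(A) = -A/9
x = -5 (x = -7 + 2 = -5)
G(n) = n*(-3 + n)/2 (G(n) = (n*(-1*1 + (-2 + n)))/2 = (n*(-1 + (-2 + n)))/2 = (n*(-3 + n))/2 = n*(-3 + n)/2)
M(D) = -3 + 8*D*(20 + D)/9 (M(D) = -3 + (D + (½)*(-5)*(-3 - 5))*(D - D/9) = -3 + (D + (½)*(-5)*(-8))*(8*D/9) = -3 + (D + 20)*(8*D/9) = -3 + (20 + D)*(8*D/9) = -3 + 8*D*(20 + D)/9)
M(-97)/(-4568) = (-3 + (8/9)*(-97)² + (160/9)*(-97))/(-4568) = (-3 + (8/9)*9409 - 15520/9)*(-1/4568) = (-3 + 75272/9 - 15520/9)*(-1/4568) = (59725/9)*(-1/4568) = -59725/41112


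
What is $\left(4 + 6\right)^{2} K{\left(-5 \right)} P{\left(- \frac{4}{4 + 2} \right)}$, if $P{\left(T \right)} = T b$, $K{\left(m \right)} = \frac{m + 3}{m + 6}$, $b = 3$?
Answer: $400$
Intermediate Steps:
$K{\left(m \right)} = \frac{3 + m}{6 + m}$
$P{\left(T \right)} = 3 T$ ($P{\left(T \right)} = T 3 = 3 T$)
$\left(4 + 6\right)^{2} K{\left(-5 \right)} P{\left(- \frac{4}{4 + 2} \right)} = \left(4 + 6\right)^{2} \frac{3 - 5}{6 - 5} \cdot 3 \left(- \frac{4}{4 + 2}\right) = 10^{2} \cdot 1^{-1} \left(-2\right) 3 \left(- \frac{4}{6}\right) = 100 \cdot 1 \left(-2\right) 3 \left(\left(-4\right) \frac{1}{6}\right) = 100 \left(-2\right) 3 \left(- \frac{2}{3}\right) = \left(-200\right) \left(-2\right) = 400$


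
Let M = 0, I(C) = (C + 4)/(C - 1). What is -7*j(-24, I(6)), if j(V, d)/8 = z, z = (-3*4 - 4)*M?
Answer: 0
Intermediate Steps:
I(C) = (4 + C)/(-1 + C)
z = 0 (z = (-3*4 - 4)*0 = (-12 - 4)*0 = -16*0 = 0)
j(V, d) = 0 (j(V, d) = 8*0 = 0)
-7*j(-24, I(6)) = -7*0 = 0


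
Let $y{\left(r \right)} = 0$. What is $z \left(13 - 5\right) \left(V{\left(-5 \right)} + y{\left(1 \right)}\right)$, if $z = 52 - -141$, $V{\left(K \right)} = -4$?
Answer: $-6176$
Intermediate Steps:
$z = 193$ ($z = 52 + 141 = 193$)
$z \left(13 - 5\right) \left(V{\left(-5 \right)} + y{\left(1 \right)}\right) = 193 \left(13 - 5\right) \left(-4 + 0\right) = 193 \cdot 8 \left(-4\right) = 193 \left(-32\right) = -6176$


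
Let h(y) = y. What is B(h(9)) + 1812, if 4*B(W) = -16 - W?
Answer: 7223/4 ≈ 1805.8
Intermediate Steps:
B(W) = -4 - W/4 (B(W) = (-16 - W)/4 = -4 - W/4)
B(h(9)) + 1812 = (-4 - 1/4*9) + 1812 = (-4 - 9/4) + 1812 = -25/4 + 1812 = 7223/4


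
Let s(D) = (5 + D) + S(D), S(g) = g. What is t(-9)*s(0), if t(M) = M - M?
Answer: 0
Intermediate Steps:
t(M) = 0
s(D) = 5 + 2*D (s(D) = (5 + D) + D = 5 + 2*D)
t(-9)*s(0) = 0*(5 + 2*0) = 0*(5 + 0) = 0*5 = 0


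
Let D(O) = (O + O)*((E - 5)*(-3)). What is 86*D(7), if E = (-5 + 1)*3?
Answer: 61404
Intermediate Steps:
E = -12 (E = -4*3 = -12)
D(O) = 102*O (D(O) = (O + O)*((-12 - 5)*(-3)) = (2*O)*(-17*(-3)) = (2*O)*51 = 102*O)
86*D(7) = 86*(102*7) = 86*714 = 61404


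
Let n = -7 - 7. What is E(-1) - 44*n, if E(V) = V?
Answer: 615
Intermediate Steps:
n = -14
E(-1) - 44*n = -1 - 44*(-14) = -1 + 616 = 615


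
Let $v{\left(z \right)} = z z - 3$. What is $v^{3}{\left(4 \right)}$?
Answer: $2197$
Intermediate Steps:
$v{\left(z \right)} = -3 + z^{2}$ ($v{\left(z \right)} = z^{2} - 3 = -3 + z^{2}$)
$v^{3}{\left(4 \right)} = \left(-3 + 4^{2}\right)^{3} = \left(-3 + 16\right)^{3} = 13^{3} = 2197$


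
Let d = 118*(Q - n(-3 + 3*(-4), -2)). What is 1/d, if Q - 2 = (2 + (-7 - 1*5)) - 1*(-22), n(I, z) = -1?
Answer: 1/1770 ≈ 0.00056497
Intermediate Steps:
Q = 14 (Q = 2 + ((2 + (-7 - 1*5)) - 1*(-22)) = 2 + ((2 + (-7 - 5)) + 22) = 2 + ((2 - 12) + 22) = 2 + (-10 + 22) = 2 + 12 = 14)
d = 1770 (d = 118*(14 - 1*(-1)) = 118*(14 + 1) = 118*15 = 1770)
1/d = 1/1770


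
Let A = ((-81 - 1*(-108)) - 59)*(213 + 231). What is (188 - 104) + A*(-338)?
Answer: 4802388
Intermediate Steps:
A = -14208 (A = ((-81 + 108) - 59)*444 = (27 - 59)*444 = -32*444 = -14208)
(188 - 104) + A*(-338) = (188 - 104) - 14208*(-338) = 84 + 4802304 = 4802388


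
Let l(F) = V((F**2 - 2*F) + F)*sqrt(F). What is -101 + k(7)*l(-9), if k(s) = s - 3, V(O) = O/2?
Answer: -101 + 540*I ≈ -101.0 + 540.0*I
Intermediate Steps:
V(O) = O/2 (V(O) = O*(1/2) = O/2)
k(s) = -3 + s
l(F) = sqrt(F)*(F**2/2 - F/2) (l(F) = (((F**2 - 2*F) + F)/2)*sqrt(F) = ((F**2 - F)/2)*sqrt(F) = (F**2/2 - F/2)*sqrt(F) = sqrt(F)*(F**2/2 - F/2))
-101 + k(7)*l(-9) = -101 + (-3 + 7)*((-9)**(3/2)*(-1 - 9)/2) = -101 + 4*((1/2)*(-27*I)*(-10)) = -101 + 4*(135*I) = -101 + 540*I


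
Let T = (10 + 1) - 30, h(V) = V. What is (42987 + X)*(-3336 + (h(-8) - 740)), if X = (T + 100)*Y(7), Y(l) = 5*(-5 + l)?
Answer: -178866948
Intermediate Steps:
T = -19 (T = 11 - 30 = -19)
Y(l) = -25 + 5*l
X = 810 (X = (-19 + 100)*(-25 + 5*7) = 81*(-25 + 35) = 81*10 = 810)
(42987 + X)*(-3336 + (h(-8) - 740)) = (42987 + 810)*(-3336 + (-8 - 740)) = 43797*(-3336 - 748) = 43797*(-4084) = -178866948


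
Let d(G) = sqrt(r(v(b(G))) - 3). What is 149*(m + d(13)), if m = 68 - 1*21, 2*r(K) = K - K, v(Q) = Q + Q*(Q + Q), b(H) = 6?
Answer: 7003 + 149*I*sqrt(3) ≈ 7003.0 + 258.08*I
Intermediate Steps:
v(Q) = Q + 2*Q**2 (v(Q) = Q + Q*(2*Q) = Q + 2*Q**2)
r(K) = 0 (r(K) = (K - K)/2 = (1/2)*0 = 0)
d(G) = I*sqrt(3) (d(G) = sqrt(0 - 3) = sqrt(-3) = I*sqrt(3))
m = 47 (m = 68 - 21 = 47)
149*(m + d(13)) = 149*(47 + I*sqrt(3)) = 7003 + 149*I*sqrt(3)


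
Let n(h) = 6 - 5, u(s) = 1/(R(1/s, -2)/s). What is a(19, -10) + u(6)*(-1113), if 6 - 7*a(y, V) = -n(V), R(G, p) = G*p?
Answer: 20035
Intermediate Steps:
u(s) = -s²/2 (u(s) = 1/((-2/s)/s) = 1/(-2/s²) = -s²/2)
n(h) = 1
a(y, V) = 1 (a(y, V) = 6/7 - (-1)/7 = 6/7 - ⅐*(-1) = 6/7 + ⅐ = 1)
a(19, -10) + u(6)*(-1113) = 1 - ½*6²*(-1113) = 1 - ½*36*(-1113) = 1 - 18*(-1113) = 1 + 20034 = 20035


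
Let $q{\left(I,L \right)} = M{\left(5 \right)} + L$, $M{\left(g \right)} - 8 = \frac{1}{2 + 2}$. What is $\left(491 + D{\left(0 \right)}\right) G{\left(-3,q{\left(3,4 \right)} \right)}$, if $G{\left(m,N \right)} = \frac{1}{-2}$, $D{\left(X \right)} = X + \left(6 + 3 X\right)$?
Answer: $- \frac{497}{2} \approx -248.5$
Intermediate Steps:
$M{\left(g \right)} = \frac{33}{4}$ ($M{\left(g \right)} = 8 + \frac{1}{2 + 2} = 8 + \frac{1}{4} = \frac{33}{4}$)
$D{\left(X \right)} = 6 + 4 X$
$q{\left(I,L \right)} = \frac{33}{4} + L$
$G{\left(m,N \right)} = - \frac{1}{2}$
$\left(491 + D{\left(0 \right)}\right) G{\left(-3,q{\left(3,4 \right)} \right)} = \left(491 + \left(6 + 4 \cdot 0\right)\right) \left(- \frac{1}{2}\right) = \left(491 + \left(6 + 0\right)\right) \left(- \frac{1}{2}\right) = \left(491 + 6\right) \left(- \frac{1}{2}\right) = 497 \left(- \frac{1}{2}\right) = - \frac{497}{2}$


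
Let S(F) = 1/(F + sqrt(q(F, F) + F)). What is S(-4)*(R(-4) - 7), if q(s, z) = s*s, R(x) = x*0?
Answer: 7 + 7*sqrt(3)/2 ≈ 13.062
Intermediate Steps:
R(x) = 0
q(s, z) = s**2
S(F) = 1/(F + sqrt(F + F**2)) (S(F) = 1/(F + sqrt(F**2 + F)) = 1/(F + sqrt(F + F**2)))
S(-4)*(R(-4) - 7) = (0 - 7)/(-4 + sqrt(-4*(1 - 4))) = -7/(-4 + sqrt(-4*(-3))) = -7/(-4 + sqrt(12)) = -7/(-4 + 2*sqrt(3))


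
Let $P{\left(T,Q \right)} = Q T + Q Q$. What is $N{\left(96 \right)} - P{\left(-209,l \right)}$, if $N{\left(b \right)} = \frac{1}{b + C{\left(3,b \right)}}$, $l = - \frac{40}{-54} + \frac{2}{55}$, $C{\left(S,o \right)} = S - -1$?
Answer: $\frac{285481237}{1764180} \approx 161.82$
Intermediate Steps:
$C{\left(S,o \right)} = 1 + S$ ($C{\left(S,o \right)} = S + 1 = 1 + S$)
$l = \frac{1154}{1485}$ ($l = \left(-40\right) \left(- \frac{1}{54}\right) + 2 \cdot \frac{1}{55} = \frac{20}{27} + \frac{2}{55} = \frac{1154}{1485} \approx 0.7771$)
$N{\left(b \right)} = \frac{1}{4 + b}$ ($N{\left(b \right)} = \frac{1}{b + \left(1 + 3\right)} = \frac{1}{b + 4} = \frac{1}{4 + b}$)
$P{\left(T,Q \right)} = Q^{2} + Q T$ ($P{\left(T,Q \right)} = Q T + Q^{2} = Q^{2} + Q T$)
$N{\left(96 \right)} - P{\left(-209,l \right)} = \frac{1}{4 + 96} - \frac{1154 \left(\frac{1154}{1485} - 209\right)}{1485} = \frac{1}{100} - \frac{1154}{1485} \left(- \frac{309211}{1485}\right) = \frac{1}{100} - - \frac{356829494}{2205225} = \frac{1}{100} + \frac{356829494}{2205225} = \frac{285481237}{1764180}$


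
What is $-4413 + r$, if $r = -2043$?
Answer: $-6456$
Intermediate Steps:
$-4413 + r = -4413 - 2043 = -6456$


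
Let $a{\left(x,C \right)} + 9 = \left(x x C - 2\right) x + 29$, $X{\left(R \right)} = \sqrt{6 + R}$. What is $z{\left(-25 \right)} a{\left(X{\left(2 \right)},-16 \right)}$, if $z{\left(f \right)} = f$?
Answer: $-500 + 6500 \sqrt{2} \approx 8692.4$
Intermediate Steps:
$a{\left(x,C \right)} = 20 + x \left(-2 + C x^{2}\right)$ ($a{\left(x,C \right)} = -9 + \left(\left(x x C - 2\right) x + 29\right) = -9 + \left(\left(x^{2} C - 2\right) x + 29\right) = -9 + \left(\left(C x^{2} - 2\right) x + 29\right) = -9 + \left(\left(-2 + C x^{2}\right) x + 29\right) = -9 + \left(x \left(-2 + C x^{2}\right) + 29\right) = -9 + \left(29 + x \left(-2 + C x^{2}\right)\right) = 20 + x \left(-2 + C x^{2}\right)$)
$z{\left(-25 \right)} a{\left(X{\left(2 \right)},-16 \right)} = - 25 \left(20 - 2 \sqrt{6 + 2} - 16 \left(\sqrt{6 + 2}\right)^{3}\right) = - 25 \left(20 - 2 \sqrt{8} - 16 \left(\sqrt{8}\right)^{3}\right) = - 25 \left(20 - 2 \cdot 2 \sqrt{2} - 16 \left(2 \sqrt{2}\right)^{3}\right) = - 25 \left(20 - 4 \sqrt{2} - 16 \cdot 16 \sqrt{2}\right) = - 25 \left(20 - 4 \sqrt{2} - 256 \sqrt{2}\right) = - 25 \left(20 - 260 \sqrt{2}\right) = -500 + 6500 \sqrt{2}$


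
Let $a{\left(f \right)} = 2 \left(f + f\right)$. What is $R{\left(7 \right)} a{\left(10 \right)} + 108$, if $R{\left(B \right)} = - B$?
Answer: $-172$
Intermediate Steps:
$a{\left(f \right)} = 4 f$ ($a{\left(f \right)} = 2 \cdot 2 f = 4 f$)
$R{\left(7 \right)} a{\left(10 \right)} + 108 = \left(-1\right) 7 \cdot 4 \cdot 10 + 108 = \left(-7\right) 40 + 108 = -280 + 108 = -172$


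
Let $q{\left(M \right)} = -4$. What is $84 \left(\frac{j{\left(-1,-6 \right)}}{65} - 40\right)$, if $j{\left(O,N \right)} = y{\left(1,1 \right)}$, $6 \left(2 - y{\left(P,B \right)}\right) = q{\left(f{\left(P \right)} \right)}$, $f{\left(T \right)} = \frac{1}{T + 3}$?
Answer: $- \frac{218176}{65} \approx -3356.6$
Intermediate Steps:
$f{\left(T \right)} = \frac{1}{3 + T}$
$y{\left(P,B \right)} = \frac{8}{3}$ ($y{\left(P,B \right)} = 2 - - \frac{2}{3} = 2 + \frac{2}{3} = \frac{8}{3}$)
$j{\left(O,N \right)} = \frac{8}{3}$
$84 \left(\frac{j{\left(-1,-6 \right)}}{65} - 40\right) = 84 \left(\frac{8}{3 \cdot 65} - 40\right) = 84 \left(\frac{8}{3} \cdot \frac{1}{65} - 40\right) = 84 \left(\frac{8}{195} - 40\right) = 84 \left(- \frac{7792}{195}\right) = - \frac{218176}{65}$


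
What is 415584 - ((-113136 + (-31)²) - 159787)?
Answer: 687546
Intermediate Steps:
415584 - ((-113136 + (-31)²) - 159787) = 415584 - ((-113136 + 961) - 159787) = 415584 - (-112175 - 159787) = 415584 - 1*(-271962) = 415584 + 271962 = 687546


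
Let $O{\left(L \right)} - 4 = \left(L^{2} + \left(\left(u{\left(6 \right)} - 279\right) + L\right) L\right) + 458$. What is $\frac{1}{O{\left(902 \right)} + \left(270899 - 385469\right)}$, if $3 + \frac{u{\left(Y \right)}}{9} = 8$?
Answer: $\frac{1}{1302032} \approx 7.6803 \cdot 10^{-7}$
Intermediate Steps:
$u{\left(Y \right)} = 45$ ($u{\left(Y \right)} = -27 + 9 \cdot 8 = -27 + 72 = 45$)
$O{\left(L \right)} = 462 + L^{2} + L \left(-234 + L\right)$ ($O{\left(L \right)} = 4 + \left(\left(L^{2} + \left(\left(45 - 279\right) + L\right) L\right) + 458\right) = 4 + \left(\left(L^{2} + \left(-234 + L\right) L\right) + 458\right) = 4 + \left(\left(L^{2} + L \left(-234 + L\right)\right) + 458\right) = 4 + \left(458 + L^{2} + L \left(-234 + L\right)\right) = 462 + L^{2} + L \left(-234 + L\right)$)
$\frac{1}{O{\left(902 \right)} + \left(270899 - 385469\right)} = \frac{1}{\left(462 - 211068 + 2 \cdot 902^{2}\right) + \left(270899 - 385469\right)} = \frac{1}{\left(462 - 211068 + 2 \cdot 813604\right) - 114570} = \frac{1}{\left(462 - 211068 + 1627208\right) - 114570} = \frac{1}{1416602 - 114570} = \frac{1}{1302032}$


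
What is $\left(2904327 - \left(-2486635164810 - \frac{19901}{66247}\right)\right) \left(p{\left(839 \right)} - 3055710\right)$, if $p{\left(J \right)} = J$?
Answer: $- \frac{503235963199284418802540}{66247} \approx -7.5964 \cdot 10^{18}$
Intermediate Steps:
$\left(2904327 - \left(-2486635164810 - \frac{19901}{66247}\right)\right) \left(p{\left(839 \right)} - 3055710\right) = \left(2904327 - \left(-2486635164810 - \frac{19901}{66247}\right)\right) \left(839 - 3055710\right) = \left(2904327 - \left(- \frac{19901}{66247} + \frac{1040535}{- \frac{1}{2389766}}\right)\right) \left(-3054871\right) = \left(2904327 + \left(\left(-1040535\right) \left(-2389766\right) + \frac{19901}{66247}\right)\right) \left(-3054871\right) = \left(2904327 + \left(2486635164810 + \frac{19901}{66247}\right)\right) \left(-3054871\right) = \left(2904327 + \frac{164732119763187971}{66247}\right) \left(-3054871\right) = \frac{164732312166138740}{66247} \left(-3054871\right) = - \frac{503235963199284418802540}{66247}$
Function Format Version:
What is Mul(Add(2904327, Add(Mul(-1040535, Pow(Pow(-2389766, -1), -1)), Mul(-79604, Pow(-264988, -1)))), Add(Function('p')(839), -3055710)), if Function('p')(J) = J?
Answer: Rational(-503235963199284418802540, 66247) ≈ -7.5964e+18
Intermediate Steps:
Mul(Add(2904327, Add(Mul(-1040535, Pow(Pow(-2389766, -1), -1)), Mul(-79604, Pow(-264988, -1)))), Add(Function('p')(839), -3055710)) = Mul(Add(2904327, Add(Mul(-1040535, Pow(Pow(-2389766, -1), -1)), Mul(-79604, Pow(-264988, -1)))), Add(839, -3055710)) = Mul(Add(2904327, Add(Mul(-1040535, Pow(Rational(-1, 2389766), -1)), Mul(-79604, Rational(-1, 264988)))), -3054871) = Mul(Add(2904327, Add(Mul(-1040535, -2389766), Rational(19901, 66247))), -3054871) = Mul(Add(2904327, Add(2486635164810, Rational(19901, 66247))), -3054871) = Mul(Add(2904327, Rational(164732119763187971, 66247)), -3054871) = Mul(Rational(164732312166138740, 66247), -3054871) = Rational(-503235963199284418802540, 66247)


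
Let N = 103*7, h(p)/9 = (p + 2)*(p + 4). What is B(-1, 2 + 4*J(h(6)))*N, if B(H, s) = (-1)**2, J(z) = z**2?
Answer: 721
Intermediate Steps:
h(p) = 9*(2 + p)*(4 + p) (h(p) = 9*((p + 2)*(p + 4)) = 9*((2 + p)*(4 + p)) = 9*(2 + p)*(4 + p))
B(H, s) = 1
N = 721
B(-1, 2 + 4*J(h(6)))*N = 1*721 = 721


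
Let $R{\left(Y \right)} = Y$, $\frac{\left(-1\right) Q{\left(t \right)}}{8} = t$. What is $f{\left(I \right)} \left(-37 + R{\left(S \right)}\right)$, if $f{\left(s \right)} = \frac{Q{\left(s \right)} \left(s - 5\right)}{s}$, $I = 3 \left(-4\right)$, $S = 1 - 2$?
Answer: $-5168$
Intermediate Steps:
$S = -1$ ($S = 1 - 2 = -1$)
$Q{\left(t \right)} = - 8 t$
$I = -12$
$f{\left(s \right)} = 40 - 8 s$ ($f{\left(s \right)} = \frac{- 8 s \left(s - 5\right)}{s} = \frac{- 8 s \left(-5 + s\right)}{s} = \frac{\left(-8\right) s \left(-5 + s\right)}{s} = 40 - 8 s$)
$f{\left(I \right)} \left(-37 + R{\left(S \right)}\right) = \left(40 - -96\right) \left(-37 - 1\right) = \left(40 + 96\right) \left(-38\right) = 136 \left(-38\right) = -5168$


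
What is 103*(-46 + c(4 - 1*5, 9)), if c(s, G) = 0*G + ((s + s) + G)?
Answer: -4017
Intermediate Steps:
c(s, G) = G + 2*s (c(s, G) = 0 + (2*s + G) = 0 + (G + 2*s) = G + 2*s)
103*(-46 + c(4 - 1*5, 9)) = 103*(-46 + (9 + 2*(4 - 1*5))) = 103*(-46 + (9 + 2*(4 - 5))) = 103*(-46 + (9 + 2*(-1))) = 103*(-46 + (9 - 2)) = 103*(-46 + 7) = 103*(-39) = -4017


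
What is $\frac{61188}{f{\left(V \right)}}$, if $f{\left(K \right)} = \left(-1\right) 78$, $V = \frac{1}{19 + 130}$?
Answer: $- \frac{10198}{13} \approx -784.46$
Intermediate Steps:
$V = \frac{1}{149} \approx 0.0067114$
$f{\left(K \right)} = -78$
$\frac{61188}{f{\left(V \right)}} = \frac{61188}{-78} = 61188 \left(- \frac{1}{78}\right) = - \frac{10198}{13}$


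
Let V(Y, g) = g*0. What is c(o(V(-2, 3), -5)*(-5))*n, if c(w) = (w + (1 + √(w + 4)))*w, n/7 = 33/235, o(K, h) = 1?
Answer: 924/47 - 231*I/47 ≈ 19.66 - 4.9149*I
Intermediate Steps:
V(Y, g) = 0
n = 231/235 (n = 7*(33/235) = 231/235 ≈ 0.98298)
c(w) = w*(1 + w + √(4 + w)) (c(w) = (w + (1 + √(4 + w)))*w = (1 + w + √(4 + w))*w = w*(1 + w + √(4 + w)))
c(o(V(-2, 3), -5)*(-5))*n = ((1*(-5))*(1 + 1*(-5) + √(4 + 1*(-5))))*(231/235) = -5*(1 - 5 + √(4 - 5))*(231/235) = -5*(1 - 5 + √(-1))*(231/235) = -5*(1 - 5 + I)*(231/235) = -5*(-4 + I)*(231/235) = (20 - 5*I)*(231/235) = 924/47 - 231*I/47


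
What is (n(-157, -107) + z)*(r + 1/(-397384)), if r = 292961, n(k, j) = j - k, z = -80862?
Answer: -2351993137306669/99346 ≈ -2.3675e+10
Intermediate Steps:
(n(-157, -107) + z)*(r + 1/(-397384)) = ((-107 - 1*(-157)) - 80862)*(292961 + 1/(-397384)) = ((-107 + 157) - 80862)*(292961 - 1/397384) = (50 - 80862)*(116418014023/397384) = -80812*116418014023/397384 = -2351993137306669/99346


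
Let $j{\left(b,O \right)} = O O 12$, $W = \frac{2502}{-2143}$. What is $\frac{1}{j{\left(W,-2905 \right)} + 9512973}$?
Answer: $\frac{1}{110781273} \approx 9.0268 \cdot 10^{-9}$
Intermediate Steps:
$W = - \frac{2502}{2143}$ ($W = 2502 \left(- \frac{1}{2143}\right) = - \frac{2502}{2143} \approx -1.1675$)
$j{\left(b,O \right)} = 12 O^{2}$ ($j{\left(b,O \right)} = O^{2} \cdot 12 = 12 O^{2}$)
$\frac{1}{j{\left(W,-2905 \right)} + 9512973} = \frac{1}{12 \left(-2905\right)^{2} + 9512973} = \frac{1}{12 \cdot 8439025 + 9512973} = \frac{1}{101268300 + 9512973} = \frac{1}{110781273}$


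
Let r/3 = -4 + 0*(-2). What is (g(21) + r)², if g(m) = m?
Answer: 81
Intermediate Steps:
r = -12 (r = 3*(-4 + 0*(-2)) = 3*(-4 + 0) = 3*(-4) = -12)
(g(21) + r)² = (21 - 12)² = 9² = 81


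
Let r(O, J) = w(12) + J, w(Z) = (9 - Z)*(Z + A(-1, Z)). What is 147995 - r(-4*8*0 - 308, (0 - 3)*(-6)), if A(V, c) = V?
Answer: 148010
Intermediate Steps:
w(Z) = (-1 + Z)*(9 - Z) (w(Z) = (9 - Z)*(Z - 1) = (9 - Z)*(-1 + Z) = (-1 + Z)*(9 - Z))
r(O, J) = -33 + J (r(O, J) = (-9 - 1*12² + 10*12) + J = (-9 - 1*144 + 120) + J = (-9 - 144 + 120) + J = -33 + J)
147995 - r(-4*8*0 - 308, (0 - 3)*(-6)) = 147995 - (-33 + (0 - 3)*(-6)) = 147995 - (-33 - 3*(-6)) = 147995 - (-33 + 18) = 147995 - 1*(-15) = 147995 + 15 = 148010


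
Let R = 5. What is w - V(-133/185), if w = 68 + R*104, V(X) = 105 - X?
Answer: 89222/185 ≈ 482.28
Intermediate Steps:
w = 588 (w = 68 + 5*104 = 68 + 520 = 588)
w - V(-133/185) = 588 - (105 - (-133)/185) = 588 - (105 - 1*(-133/185)) = 588 - (105 + 133/185) = 588 - 1*19558/185 = 588 - 19558/185 = 89222/185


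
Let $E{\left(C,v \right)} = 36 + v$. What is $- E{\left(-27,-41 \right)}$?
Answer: $5$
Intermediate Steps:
$- E{\left(-27,-41 \right)} = - (36 - 41) = \left(-1\right) \left(-5\right) = 5$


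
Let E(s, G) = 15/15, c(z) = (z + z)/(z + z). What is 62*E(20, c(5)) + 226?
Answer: 288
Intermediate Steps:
c(z) = 1 (c(z) = (2*z)/((2*z)) = (2*z)*(1/(2*z)) = 1)
E(s, G) = 1 (E(s, G) = 15*(1/15) = 1)
62*E(20, c(5)) + 226 = 62*1 + 226 = 62 + 226 = 288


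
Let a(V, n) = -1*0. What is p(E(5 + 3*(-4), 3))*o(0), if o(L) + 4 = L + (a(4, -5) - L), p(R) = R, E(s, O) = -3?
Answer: 12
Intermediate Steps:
a(V, n) = 0
o(L) = -4 (o(L) = -4 + (L + (0 - L)) = -4 + (L - L) = -4 + 0 = -4)
p(E(5 + 3*(-4), 3))*o(0) = -3*(-4) = 12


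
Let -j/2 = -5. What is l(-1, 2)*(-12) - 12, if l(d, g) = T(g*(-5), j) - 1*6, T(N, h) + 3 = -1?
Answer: 108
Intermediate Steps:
j = 10 (j = -2*(-5) = 10)
T(N, h) = -4 (T(N, h) = -3 - 1 = -4)
l(d, g) = -10 (l(d, g) = -4 - 1*6 = -4 - 6 = -10)
l(-1, 2)*(-12) - 12 = -10*(-12) - 12 = 120 - 12 = 108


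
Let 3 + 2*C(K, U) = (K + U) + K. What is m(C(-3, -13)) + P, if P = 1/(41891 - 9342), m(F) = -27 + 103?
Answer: 2473725/32549 ≈ 76.000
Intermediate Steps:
C(K, U) = -3/2 + K + U/2 (C(K, U) = -3/2 + ((K + U) + K)/2 = -3/2 + (U + 2*K)/2 = -3/2 + (K + U/2) = -3/2 + K + U/2)
m(F) = 76
P = 1/32549 ≈ 3.0723e-5
m(C(-3, -13)) + P = 76 + 1/32549 = 2473725/32549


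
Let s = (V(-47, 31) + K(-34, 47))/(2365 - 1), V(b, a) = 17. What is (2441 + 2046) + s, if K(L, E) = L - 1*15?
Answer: 2651809/591 ≈ 4487.0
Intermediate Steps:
K(L, E) = -15 + L (K(L, E) = L - 15 = -15 + L)
s = -8/591 (s = (17 + (-15 - 34))/(2365 - 1) = (17 - 49)/2364 = -32*1/2364 = -8/591 ≈ -0.013536)
(2441 + 2046) + s = (2441 + 2046) - 8/591 = 4487 - 8/591 = 2651809/591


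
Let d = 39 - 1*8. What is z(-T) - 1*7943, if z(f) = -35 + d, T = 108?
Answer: -7947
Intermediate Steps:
d = 31 (d = 39 - 8 = 31)
z(f) = -4 (z(f) = -35 + 31 = -4)
z(-T) - 1*7943 = -4 - 1*7943 = -4 - 7943 = -7947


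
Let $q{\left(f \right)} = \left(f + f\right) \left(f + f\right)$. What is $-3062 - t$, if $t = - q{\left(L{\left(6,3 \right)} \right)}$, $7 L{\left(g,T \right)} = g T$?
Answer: $- \frac{148742}{49} \approx -3035.6$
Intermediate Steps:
$L{\left(g,T \right)} = \frac{T g}{7}$ ($L{\left(g,T \right)} = \frac{g T}{7} = \frac{T g}{7}$)
$q{\left(f \right)} = 4 f^{2}$ ($q{\left(f \right)} = 2 f 2 f = 4 f^{2}$)
$t = - \frac{1296}{49}$ ($t = - 4 \left(\frac{1}{7} \cdot 3 \cdot 6\right)^{2} = - 4 \left(\frac{18}{7}\right)^{2} = - \frac{4 \cdot 324}{49} = \left(-1\right) \frac{1296}{49} = - \frac{1296}{49} \approx -26.449$)
$-3062 - t = -3062 - - \frac{1296}{49} = -3062 + \frac{1296}{49} = - \frac{148742}{49}$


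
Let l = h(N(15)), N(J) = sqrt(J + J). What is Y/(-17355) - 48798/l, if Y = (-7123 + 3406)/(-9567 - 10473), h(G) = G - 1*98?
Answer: 92401265490569/184987870600 + 24399*sqrt(30)/4787 ≈ 527.42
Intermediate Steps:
N(J) = sqrt(2)*sqrt(J) (N(J) = sqrt(2*J) = sqrt(2)*sqrt(J))
h(G) = -98 + G (h(G) = G - 98 = -98 + G)
l = -98 + sqrt(30) (l = -98 + sqrt(2)*sqrt(15) = -98 + sqrt(30) ≈ -92.523)
Y = 1239/6680 (Y = -3717/(-20040) = -3717*(-1/20040) = 1239/6680 ≈ 0.18548)
Y/(-17355) - 48798/l = (1239/6680)/(-17355) - 48798/(-98 + sqrt(30)) = (1239/6680)*(-1/17355) - 48798/(-98 + sqrt(30)) = -413/38643800 - 48798/(-98 + sqrt(30))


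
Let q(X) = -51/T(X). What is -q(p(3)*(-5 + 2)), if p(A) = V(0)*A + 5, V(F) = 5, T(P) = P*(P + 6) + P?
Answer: 17/1060 ≈ 0.016038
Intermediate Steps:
T(P) = P + P*(6 + P) (T(P) = P*(6 + P) + P = P + P*(6 + P))
p(A) = 5 + 5*A (p(A) = 5*A + 5 = 5 + 5*A)
q(X) = -51/(X*(7 + X)) (q(X) = -51*1/(X*(7 + X)) = -51/(X*(7 + X)))
-q(p(3)*(-5 + 2)) = -(-51)/(((5 + 5*3)*(-5 + 2))*(7 + (5 + 5*3)*(-5 + 2))) = -(-51)/(((5 + 15)*(-3))*(7 + (5 + 15)*(-3))) = -(-51)/((20*(-3))*(7 + 20*(-3))) = -(-51)/((-60)*(7 - 60)) = -(-51)*(-1)/(60*(-53)) = -(-51)*(-1)*(-1)/(60*53) = -1*(-17/1060) = 17/1060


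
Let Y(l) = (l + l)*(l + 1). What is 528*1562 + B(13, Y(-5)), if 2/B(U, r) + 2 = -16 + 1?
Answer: 14020510/17 ≈ 8.2474e+5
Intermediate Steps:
Y(l) = 2*l*(1 + l) (Y(l) = (2*l)*(1 + l) = 2*l*(1 + l))
B(U, r) = -2/17 (B(U, r) = 2/(-2 + (-16 + 1)) = 2/(-2 - 15) = 2/(-17) = 2*(-1/17) = -2/17)
528*1562 + B(13, Y(-5)) = 528*1562 - 2/17 = 824736 - 2/17 = 14020510/17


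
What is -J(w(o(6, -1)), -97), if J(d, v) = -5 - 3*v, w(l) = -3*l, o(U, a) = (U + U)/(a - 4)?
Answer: -286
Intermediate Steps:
o(U, a) = 2*U/(-4 + a) (o(U, a) = (2*U)/(-4 + a) = 2*U/(-4 + a))
-J(w(o(6, -1)), -97) = -(-5 - 3*(-97)) = -(-5 + 291) = -1*286 = -286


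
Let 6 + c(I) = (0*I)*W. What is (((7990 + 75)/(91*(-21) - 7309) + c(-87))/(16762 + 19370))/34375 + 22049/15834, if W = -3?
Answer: 2805511257756799/2014715652950000 ≈ 1.3925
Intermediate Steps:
c(I) = -6 (c(I) = -6 + (0*I)*(-3) = -6 + 0*(-3) = -6 + 0 = -6)
(((7990 + 75)/(91*(-21) - 7309) + c(-87))/(16762 + 19370))/34375 + 22049/15834 = (((7990 + 75)/(91*(-21) - 7309) - 6)/(16762 + 19370))/34375 + 22049/15834 = ((8065/(-1911 - 7309) - 6)/36132)*(1/34375) + 22049*(1/15834) = ((8065/(-9220) - 6)*(1/36132))*(1/34375) + 22049/15834 = ((8065*(-1/9220) - 6)*(1/36132))*(1/34375) + 22049/15834 = ((-1613/1844 - 6)*(1/36132))*(1/34375) + 22049/15834 = -12677/1844*1/36132*(1/34375) + 22049/15834 = -12677/66627408*1/34375 + 22049/15834 = -12677/2290317150000 + 22049/15834 = 2805511257756799/2014715652950000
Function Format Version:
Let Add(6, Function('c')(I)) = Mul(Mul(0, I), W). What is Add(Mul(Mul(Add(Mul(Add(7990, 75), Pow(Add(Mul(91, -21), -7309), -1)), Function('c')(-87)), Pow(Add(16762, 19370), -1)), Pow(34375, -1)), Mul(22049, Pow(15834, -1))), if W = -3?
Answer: Rational(2805511257756799, 2014715652950000) ≈ 1.3925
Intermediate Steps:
Function('c')(I) = -6 (Function('c')(I) = Add(-6, Mul(Mul(0, I), -3)) = Add(-6, Mul(0, -3)) = Add(-6, 0) = -6)
Add(Mul(Mul(Add(Mul(Add(7990, 75), Pow(Add(Mul(91, -21), -7309), -1)), Function('c')(-87)), Pow(Add(16762, 19370), -1)), Pow(34375, -1)), Mul(22049, Pow(15834, -1))) = Add(Mul(Mul(Add(Mul(Add(7990, 75), Pow(Add(Mul(91, -21), -7309), -1)), -6), Pow(Add(16762, 19370), -1)), Pow(34375, -1)), Mul(22049, Pow(15834, -1))) = Add(Mul(Mul(Add(Mul(8065, Pow(Add(-1911, -7309), -1)), -6), Pow(36132, -1)), Rational(1, 34375)), Mul(22049, Rational(1, 15834))) = Add(Mul(Mul(Add(Mul(8065, Pow(-9220, -1)), -6), Rational(1, 36132)), Rational(1, 34375)), Rational(22049, 15834)) = Add(Mul(Mul(Add(Mul(8065, Rational(-1, 9220)), -6), Rational(1, 36132)), Rational(1, 34375)), Rational(22049, 15834)) = Add(Mul(Mul(Add(Rational(-1613, 1844), -6), Rational(1, 36132)), Rational(1, 34375)), Rational(22049, 15834)) = Add(Mul(Mul(Rational(-12677, 1844), Rational(1, 36132)), Rational(1, 34375)), Rational(22049, 15834)) = Add(Mul(Rational(-12677, 66627408), Rational(1, 34375)), Rational(22049, 15834)) = Add(Rational(-12677, 2290317150000), Rational(22049, 15834)) = Rational(2805511257756799, 2014715652950000)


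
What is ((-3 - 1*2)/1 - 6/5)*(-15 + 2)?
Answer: 403/5 ≈ 80.600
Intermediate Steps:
((-3 - 1*2)/1 - 6/5)*(-15 + 2) = ((-3 - 2)*1 - 6*⅕)*(-13) = (-5*1 - 6/5)*(-13) = (-5 - 6/5)*(-13) = -31/5*(-13) = 403/5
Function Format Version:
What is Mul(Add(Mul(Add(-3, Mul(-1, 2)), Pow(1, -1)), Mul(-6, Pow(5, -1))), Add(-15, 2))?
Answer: Rational(403, 5) ≈ 80.600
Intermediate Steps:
Mul(Add(Mul(Add(-3, Mul(-1, 2)), Pow(1, -1)), Mul(-6, Pow(5, -1))), Add(-15, 2)) = Mul(Add(Mul(Add(-3, -2), 1), Mul(-6, Rational(1, 5))), -13) = Mul(Add(Mul(-5, 1), Rational(-6, 5)), -13) = Mul(Add(-5, Rational(-6, 5)), -13) = Mul(Rational(-31, 5), -13) = Rational(403, 5)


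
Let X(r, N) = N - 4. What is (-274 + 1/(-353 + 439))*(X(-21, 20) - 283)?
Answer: 6291321/86 ≈ 73155.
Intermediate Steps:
X(r, N) = -4 + N
(-274 + 1/(-353 + 439))*(X(-21, 20) - 283) = (-274 + 1/(-353 + 439))*((-4 + 20) - 283) = (-274 + 1/86)*(16 - 283) = (-274 + 1/86)*(-267) = -23563/86*(-267) = 6291321/86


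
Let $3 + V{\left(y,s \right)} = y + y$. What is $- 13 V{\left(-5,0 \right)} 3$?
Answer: $507$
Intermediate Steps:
$V{\left(y,s \right)} = -3 + 2 y$ ($V{\left(y,s \right)} = -3 + \left(y + y\right) = -3 + 2 y$)
$- 13 V{\left(-5,0 \right)} 3 = - 13 \left(-3 + 2 \left(-5\right)\right) 3 = - 13 \left(-3 - 10\right) 3 = \left(-13\right) \left(-13\right) 3 = 169 \cdot 3 = 507$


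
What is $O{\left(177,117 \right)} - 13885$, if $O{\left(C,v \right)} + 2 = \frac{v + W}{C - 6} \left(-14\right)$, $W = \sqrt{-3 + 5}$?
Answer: $- \frac{264035}{19} - \frac{14 \sqrt{2}}{171} \approx -13897.0$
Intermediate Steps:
$W = \sqrt{2} \approx 1.4142$
$O{\left(C,v \right)} = -2 - \frac{14 \left(v + \sqrt{2}\right)}{-6 + C}$ ($O{\left(C,v \right)} = -2 + \frac{v + \sqrt{2}}{C - 6} \left(-14\right) = -2 + \frac{v + \sqrt{2}}{-6 + C} \left(-14\right) = -2 - \frac{14 \left(v + \sqrt{2}\right)}{-6 + C}$)
$O{\left(177,117 \right)} - 13885 = \frac{2 \left(6 - 177 - 819 - 7 \sqrt{2}\right)}{-6 + 177} - 13885 = \frac{2 \left(6 - 177 - 819 - 7 \sqrt{2}\right)}{171} - 13885 = 2 \cdot \frac{1}{171} \left(-990 - 7 \sqrt{2}\right) - 13885 = \left(- \frac{220}{19} - \frac{14 \sqrt{2}}{171}\right) - 13885 = - \frac{264035}{19} - \frac{14 \sqrt{2}}{171}$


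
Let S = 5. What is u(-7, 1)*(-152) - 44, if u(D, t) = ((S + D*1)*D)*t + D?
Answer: -1108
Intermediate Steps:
u(D, t) = D + D*t*(5 + D) (u(D, t) = ((5 + D*1)*D)*t + D = ((5 + D)*D)*t + D = (D*(5 + D))*t + D = D*t*(5 + D) + D = D + D*t*(5 + D))
u(-7, 1)*(-152) - 44 = -7*(1 + 5*1 - 7*1)*(-152) - 44 = -7*(1 + 5 - 7)*(-152) - 44 = -7*(-1)*(-152) - 44 = 7*(-152) - 44 = -1064 - 44 = -1108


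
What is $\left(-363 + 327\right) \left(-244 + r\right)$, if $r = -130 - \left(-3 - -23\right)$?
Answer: $14184$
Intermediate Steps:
$r = -150$ ($r = -130 - \left(-3 + 23\right) = -130 - 20 = -150$)
$\left(-363 + 327\right) \left(-244 + r\right) = \left(-363 + 327\right) \left(-244 - 150\right) = \left(-36\right) \left(-394\right) = 14184$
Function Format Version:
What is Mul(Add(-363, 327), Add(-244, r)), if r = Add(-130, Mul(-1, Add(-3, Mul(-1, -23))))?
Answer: 14184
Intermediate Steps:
r = -150 (r = Add(-130, Mul(-1, Add(-3, 23))) = Add(-130, Mul(-1, 20)) = Add(-130, -20) = -150)
Mul(Add(-363, 327), Add(-244, r)) = Mul(Add(-363, 327), Add(-244, -150)) = Mul(-36, -394) = 14184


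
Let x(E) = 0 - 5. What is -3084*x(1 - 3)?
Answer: 15420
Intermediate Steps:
x(E) = -5
-3084*x(1 - 3) = -3084*(-5) = 15420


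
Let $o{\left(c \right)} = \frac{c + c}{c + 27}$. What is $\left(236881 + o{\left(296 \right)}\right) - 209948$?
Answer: $\frac{8699951}{323} \approx 26935.0$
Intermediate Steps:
$o{\left(c \right)} = \frac{2 c}{27 + c}$
$\left(236881 + o{\left(296 \right)}\right) - 209948 = \left(236881 + 2 \cdot 296 \frac{1}{27 + 296}\right) - 209948 = \left(236881 + 2 \cdot 296 \cdot \frac{1}{323}\right) - 209948 = \left(236881 + \frac{592}{323}\right) - 209948 = \frac{76513155}{323} - 209948 = \frac{8699951}{323}$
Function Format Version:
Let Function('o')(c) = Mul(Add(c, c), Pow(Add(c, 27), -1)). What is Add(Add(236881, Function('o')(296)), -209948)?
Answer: Rational(8699951, 323) ≈ 26935.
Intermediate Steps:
Function('o')(c) = Mul(2, c, Pow(Add(27, c), -1)) (Function('o')(c) = Mul(Mul(2, c), Pow(Add(27, c), -1)) = Mul(2, c, Pow(Add(27, c), -1)))
Add(Add(236881, Function('o')(296)), -209948) = Add(Add(236881, Mul(2, 296, Pow(Add(27, 296), -1))), -209948) = Add(Add(236881, Mul(2, 296, Pow(323, -1))), -209948) = Add(Add(236881, Mul(2, 296, Rational(1, 323))), -209948) = Add(Add(236881, Rational(592, 323)), -209948) = Add(Rational(76513155, 323), -209948) = Rational(8699951, 323)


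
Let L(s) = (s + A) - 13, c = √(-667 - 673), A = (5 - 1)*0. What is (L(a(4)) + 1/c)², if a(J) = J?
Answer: 108539/1340 + 9*I*√335/335 ≈ 80.999 + 0.49172*I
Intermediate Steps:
A = 0 (A = 4*0 = 0)
c = 2*I*√335 (c = √(-1340) = 2*I*√335 ≈ 36.606*I)
L(s) = -13 + s (L(s) = (s + 0) - 13 = s - 13 = -13 + s)
(L(a(4)) + 1/c)² = ((-13 + 4) + 1/(2*I*√335))² = (-9 - I*√335/670)²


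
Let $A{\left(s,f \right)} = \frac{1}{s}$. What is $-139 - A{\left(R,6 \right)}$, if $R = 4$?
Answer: $- \frac{557}{4} \approx -139.25$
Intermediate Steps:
$-139 - A{\left(R,6 \right)} = -139 - \frac{1}{4} = - \frac{557}{4}$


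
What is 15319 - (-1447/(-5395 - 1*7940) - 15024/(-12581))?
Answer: 2569813850818/167767635 ≈ 15318.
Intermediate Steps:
15319 - (-1447/(-5395 - 1*7940) - 15024/(-12581)) = 15319 - (-1447/(-5395 - 7940) - 15024*(-1/12581)) = 15319 - (-1447/(-13335) + 15024/12581) = 15319 - (-1447*(-1/13335) + 15024/12581) = 15319 - (1447/13335 + 15024/12581) = 15319 - 1*218549747/167767635 = 15319 - 218549747/167767635 = 2569813850818/167767635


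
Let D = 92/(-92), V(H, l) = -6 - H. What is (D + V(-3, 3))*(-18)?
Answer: 72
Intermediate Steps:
D = -1 (D = 92*(-1/92) = -1)
(D + V(-3, 3))*(-18) = (-1 + (-6 - 1*(-3)))*(-18) = (-1 + (-6 + 3))*(-18) = (-1 - 3)*(-18) = -4*(-18) = 72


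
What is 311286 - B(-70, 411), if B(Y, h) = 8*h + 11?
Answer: 307987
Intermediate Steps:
B(Y, h) = 11 + 8*h
311286 - B(-70, 411) = 311286 - (11 + 8*411) = 311286 - (11 + 3288) = 311286 - 1*3299 = 311286 - 3299 = 307987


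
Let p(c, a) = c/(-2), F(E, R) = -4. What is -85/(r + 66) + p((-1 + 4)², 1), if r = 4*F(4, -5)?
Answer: -31/5 ≈ -6.2000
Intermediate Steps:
r = -16 (r = 4*(-4) = -16)
p(c, a) = -c/2 (p(c, a) = c*(-½) = -c/2)
-85/(r + 66) + p((-1 + 4)², 1) = -85/(-16 + 66) - (-1 + 4)²/2 = -85/50 - ½*3² = (1/50)*(-85) - ½*9 = -17/10 - 9/2 = -31/5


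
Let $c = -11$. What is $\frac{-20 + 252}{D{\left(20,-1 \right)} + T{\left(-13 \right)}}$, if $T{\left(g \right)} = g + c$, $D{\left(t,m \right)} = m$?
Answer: $- \frac{232}{25} \approx -9.28$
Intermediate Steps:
$T{\left(g \right)} = -11 + g$ ($T{\left(g \right)} = g - 11 = -11 + g$)
$\frac{-20 + 252}{D{\left(20,-1 \right)} + T{\left(-13 \right)}} = \frac{-20 + 252}{-1 - 24} = \frac{232}{-1 - 24} = \frac{232}{-25} = 232 \left(- \frac{1}{25}\right) = - \frac{232}{25}$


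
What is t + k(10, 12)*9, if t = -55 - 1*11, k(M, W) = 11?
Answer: 33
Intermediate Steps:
t = -66 (t = -55 - 11 = -66)
t + k(10, 12)*9 = -66 + 11*9 = -66 + 99 = 33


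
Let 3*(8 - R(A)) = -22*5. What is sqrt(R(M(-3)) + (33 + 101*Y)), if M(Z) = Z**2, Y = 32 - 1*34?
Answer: I*sqrt(1119)/3 ≈ 11.15*I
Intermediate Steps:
Y = -2 (Y = 32 - 34 = -2)
R(A) = 134/3 (R(A) = 8 - (-22)*5/3 = 8 - 1/3*(-110) = 8 + 110/3 = 134/3)
sqrt(R(M(-3)) + (33 + 101*Y)) = sqrt(134/3 + (33 + 101*(-2))) = sqrt(134/3 + (33 - 202)) = sqrt(134/3 - 169) = sqrt(-373/3) = I*sqrt(1119)/3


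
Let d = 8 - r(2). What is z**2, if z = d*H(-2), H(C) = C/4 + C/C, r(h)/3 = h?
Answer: 1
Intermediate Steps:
r(h) = 3*h
H(C) = 1 + C/4 (H(C) = C*(1/4) + 1 = C/4 + 1 = 1 + C/4)
d = 2 (d = 8 - 3*2 = 8 - 1*6 = 8 - 6 = 2)
z = 1 (z = 2*(1 + (1/4)*(-2)) = 2*(1 - 1/2) = 2*(1/2) = 1)
z**2 = 1**2 = 1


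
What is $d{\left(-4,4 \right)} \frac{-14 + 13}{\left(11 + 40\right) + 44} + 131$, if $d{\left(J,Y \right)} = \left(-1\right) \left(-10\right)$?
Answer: $\frac{2487}{19} \approx 130.89$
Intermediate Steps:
$d{\left(J,Y \right)} = 10$
$d{\left(-4,4 \right)} \frac{-14 + 13}{\left(11 + 40\right) + 44} + 131 = 10 \frac{-14 + 13}{\left(11 + 40\right) + 44} + 131 = 10 \left(- \frac{1}{51 + 44}\right) + 131 = 10 \left(- \frac{1}{95}\right) + 131 = - \frac{2}{19} + 131 = \frac{2487}{19}$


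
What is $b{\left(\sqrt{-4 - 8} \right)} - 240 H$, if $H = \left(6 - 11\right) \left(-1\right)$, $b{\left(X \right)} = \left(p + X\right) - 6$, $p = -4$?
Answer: $-1210 + 2 i \sqrt{3} \approx -1210.0 + 3.4641 i$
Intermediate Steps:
$b{\left(X \right)} = -10 + X$ ($b{\left(X \right)} = \left(-4 + X\right) - 6 = -10 + X$)
$H = 5$ ($H = \left(-5\right) \left(-1\right) = 5$)
$b{\left(\sqrt{-4 - 8} \right)} - 240 H = \left(-10 + \sqrt{-4 - 8}\right) - 1200 = \left(-10 + \sqrt{-12}\right) - 1200 = \left(-10 + 2 i \sqrt{3}\right) - 1200 = -1210 + 2 i \sqrt{3}$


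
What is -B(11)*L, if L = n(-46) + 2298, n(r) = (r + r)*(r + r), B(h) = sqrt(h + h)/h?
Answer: -10762*sqrt(22)/11 ≈ -4588.9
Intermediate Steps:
B(h) = sqrt(2)/sqrt(h) (B(h) = sqrt(2*h)/h = (sqrt(2)*sqrt(h))/h = sqrt(2)/sqrt(h))
n(r) = 4*r**2 (n(r) = (2*r)*(2*r) = 4*r**2)
L = 10762 (L = 4*(-46)**2 + 2298 = 4*2116 + 2298 = 8464 + 2298 = 10762)
-B(11)*L = -sqrt(2)/sqrt(11)*10762 = -sqrt(2)*(sqrt(11)/11)*10762 = -sqrt(22)/11*10762 = -10762*sqrt(22)/11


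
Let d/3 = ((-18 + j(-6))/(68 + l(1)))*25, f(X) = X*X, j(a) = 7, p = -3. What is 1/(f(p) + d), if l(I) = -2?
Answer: -2/7 ≈ -0.28571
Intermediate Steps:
f(X) = X²
d = -25/2 (d = 3*(((-18 + 7)/(68 - 2))*25) = 3*(-11/66*25) = 3*(-11*1/66*25) = 3*(-⅙*25) = 3*(-25/6) = -25/2 ≈ -12.500)
1/(f(p) + d) = 1/((-3)² - 25/2) = 1/(9 - 25/2) = 1/(-7/2) = -2/7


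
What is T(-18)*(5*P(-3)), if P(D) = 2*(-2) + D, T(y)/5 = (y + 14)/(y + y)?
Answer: -175/9 ≈ -19.444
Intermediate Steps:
T(y) = 5*(14 + y)/(2*y) (T(y) = 5*((y + 14)/(y + y)) = 5*((14 + y)/((2*y))) = 5*((14 + y)*(1/(2*y))) = 5*((14 + y)/(2*y)) = 5*(14 + y)/(2*y))
P(D) = -4 + D
T(-18)*(5*P(-3)) = (5/2 + 35/(-18))*(5*(-4 - 3)) = (5/2 + 35*(-1/18))*(5*(-7)) = (5/2 - 35/18)*(-35) = (5/9)*(-35) = -175/9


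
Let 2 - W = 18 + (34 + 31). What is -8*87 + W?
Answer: -777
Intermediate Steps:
W = -81 (W = 2 - (18 + (34 + 31)) = 2 - (18 + 65) = 2 - 1*83 = 2 - 83 = -81)
-8*87 + W = -8*87 - 81 = -696 - 81 = -777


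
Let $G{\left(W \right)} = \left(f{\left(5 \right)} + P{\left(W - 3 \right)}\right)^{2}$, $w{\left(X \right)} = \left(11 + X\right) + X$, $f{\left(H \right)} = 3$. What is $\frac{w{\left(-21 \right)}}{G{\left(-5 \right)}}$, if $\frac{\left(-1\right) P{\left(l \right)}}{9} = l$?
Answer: $- \frac{31}{5625} \approx -0.0055111$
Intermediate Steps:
$P{\left(l \right)} = - 9 l$
$w{\left(X \right)} = 11 + 2 X$
$G{\left(W \right)} = \left(30 - 9 W\right)^{2}$ ($G{\left(W \right)} = \left(3 - 9 \left(W - 3\right)\right)^{2} = \left(3 - 9 \left(-3 + W\right)\right)^{2} = \left(3 - \left(-27 + 9 W\right)\right)^{2} = \left(30 - 9 W\right)^{2}$)
$\frac{w{\left(-21 \right)}}{G{\left(-5 \right)}} = \frac{11 + 2 \left(-21\right)}{9 \left(-10 + 3 \left(-5\right)\right)^{2}} = \frac{11 - 42}{9 \left(-10 - 15\right)^{2}} = - \frac{31}{9 \left(-25\right)^{2}} = - \frac{31}{9 \cdot 625} = - \frac{31}{5625}$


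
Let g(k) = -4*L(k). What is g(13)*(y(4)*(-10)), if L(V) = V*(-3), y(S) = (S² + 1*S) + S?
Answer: -37440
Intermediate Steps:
y(S) = S² + 2*S (y(S) = (S² + S) + S = (S + S²) + S = S² + 2*S)
L(V) = -3*V
g(k) = 12*k (g(k) = -(-12)*k = 12*k)
g(13)*(y(4)*(-10)) = (12*13)*((4*(2 + 4))*(-10)) = 156*((4*6)*(-10)) = 156*(24*(-10)) = 156*(-240) = -37440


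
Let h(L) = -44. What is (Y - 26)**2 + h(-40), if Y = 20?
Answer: -8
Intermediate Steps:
(Y - 26)**2 + h(-40) = (20 - 26)**2 - 44 = (-6)**2 - 44 = 36 - 44 = -8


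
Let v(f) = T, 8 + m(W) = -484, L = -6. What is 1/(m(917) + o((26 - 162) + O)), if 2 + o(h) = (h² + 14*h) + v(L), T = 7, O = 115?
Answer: -1/340 ≈ -0.0029412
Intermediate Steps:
m(W) = -492 (m(W) = -8 - 484 = -492)
v(f) = 7
o(h) = 5 + h² + 14*h (o(h) = -2 + ((h² + 14*h) + 7) = -2 + (7 + h² + 14*h) = 5 + h² + 14*h)
1/(m(917) + o((26 - 162) + O)) = 1/(-492 + (5 + ((26 - 162) + 115)² + 14*((26 - 162) + 115))) = 1/(-492 + (5 + (-136 + 115)² + 14*(-136 + 115))) = 1/(-492 + (5 + (-21)² + 14*(-21))) = 1/(-492 + (5 + 441 - 294)) = 1/(-492 + 152) = 1/(-340) = -1/340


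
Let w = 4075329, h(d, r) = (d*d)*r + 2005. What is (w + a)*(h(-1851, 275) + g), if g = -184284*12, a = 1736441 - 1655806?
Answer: 3906589004180608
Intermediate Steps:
a = 80635
h(d, r) = 2005 + r*d**2 (h(d, r) = d**2*r + 2005 = r*d**2 + 2005 = 2005 + r*d**2)
g = -2211408
(w + a)*(h(-1851, 275) + g) = (4075329 + 80635)*((2005 + 275*(-1851)**2) - 2211408) = 4155964*((2005 + 275*3426201) - 2211408) = 4155964*((2005 + 942205275) - 2211408) = 4155964*(942207280 - 2211408) = 4155964*939995872 = 3906589004180608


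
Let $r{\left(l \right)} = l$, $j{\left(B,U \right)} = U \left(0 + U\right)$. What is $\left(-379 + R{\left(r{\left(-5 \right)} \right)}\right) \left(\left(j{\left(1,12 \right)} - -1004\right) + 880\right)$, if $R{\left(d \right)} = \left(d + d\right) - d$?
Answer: $-778752$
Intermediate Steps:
$j{\left(B,U \right)} = U^{2}$ ($j{\left(B,U \right)} = U U = U^{2}$)
$R{\left(d \right)} = d$ ($R{\left(d \right)} = 2 d - d = d$)
$\left(-379 + R{\left(r{\left(-5 \right)} \right)}\right) \left(\left(j{\left(1,12 \right)} - -1004\right) + 880\right) = \left(-379 - 5\right) \left(\left(12^{2} - -1004\right) + 880\right) = - 384 \left(\left(144 + 1004\right) + 880\right) = - 384 \left(1148 + 880\right) = \left(-384\right) 2028 = -778752$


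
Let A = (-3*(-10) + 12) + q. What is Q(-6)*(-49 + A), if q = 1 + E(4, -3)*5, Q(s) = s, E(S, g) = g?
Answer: 126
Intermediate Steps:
q = -14 (q = 1 - 3*5 = 1 - 15 = -14)
A = 28 (A = (-3*(-10) + 12) - 14 = (30 + 12) - 14 = 42 - 14 = 28)
Q(-6)*(-49 + A) = -6*(-49 + 28) = -6*(-21) = 126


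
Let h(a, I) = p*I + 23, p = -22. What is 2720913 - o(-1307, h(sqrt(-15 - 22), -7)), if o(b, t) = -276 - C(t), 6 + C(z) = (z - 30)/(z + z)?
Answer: 321099643/118 ≈ 2.7212e+6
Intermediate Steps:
C(z) = -6 + (-30 + z)/(2*z) (C(z) = -6 + (z - 30)/(z + z) = -6 + (-30 + z)/((2*z)) = -6 + (-30 + z)*(1/(2*z)) = -6 + (-30 + z)/(2*z))
h(a, I) = 23 - 22*I (h(a, I) = -22*I + 23 = 23 - 22*I)
o(b, t) = -541/2 + 15/t (o(b, t) = -276 - (-11/2 - 15/t) = -276 + (11/2 + 15/t) = -541/2 + 15/t)
2720913 - o(-1307, h(sqrt(-15 - 22), -7)) = 2720913 - (-541/2 + 15/(23 - 22*(-7))) = 2720913 - (-541/2 + 15/(23 + 154)) = 2720913 - (-541/2 + 15/177) = 2720913 - (-541/2 + 15*(1/177)) = 2720913 - (-541/2 + 5/59) = 2720913 - 1*(-31909/118) = 2720913 + 31909/118 = 321099643/118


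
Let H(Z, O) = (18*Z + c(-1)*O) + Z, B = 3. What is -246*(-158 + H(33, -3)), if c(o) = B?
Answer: -113160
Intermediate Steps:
c(o) = 3
H(Z, O) = 3*O + 19*Z (H(Z, O) = (18*Z + 3*O) + Z = (3*O + 18*Z) + Z = 3*O + 19*Z)
-246*(-158 + H(33, -3)) = -246*(-158 + (3*(-3) + 19*33)) = -246*(-158 + (-9 + 627)) = -246*(-158 + 618) = -246*460 = -113160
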